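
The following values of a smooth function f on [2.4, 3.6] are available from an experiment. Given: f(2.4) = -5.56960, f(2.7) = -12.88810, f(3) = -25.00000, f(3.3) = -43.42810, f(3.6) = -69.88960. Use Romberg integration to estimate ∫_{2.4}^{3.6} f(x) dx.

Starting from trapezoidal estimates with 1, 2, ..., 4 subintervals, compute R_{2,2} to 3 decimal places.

R_{0,0} (trapezoid, 1 panel, h=1.2000): -45.27552
R_{1,0} (trapezoid, 2 panels, h=0.6000): -37.63776
R_{2,0} (trapezoid, 4 panels, h=0.3000): -35.71374
R_{1,1} = -37.63776 + (-37.63776 − (-45.27552))/3 = -35.09184
R_{2,1} = -35.71374 + (-35.71374 − (-37.63776))/3 = -35.07240
R_{2,2} = -35.07240 + (-35.07240 − (-35.09184))/15 = -35.07110

-35.071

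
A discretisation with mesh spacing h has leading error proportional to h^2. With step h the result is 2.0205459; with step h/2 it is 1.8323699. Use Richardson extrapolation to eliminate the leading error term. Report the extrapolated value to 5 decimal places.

1.76964

The leading error scales as h^2; refining by a factor of 2 reduces it by 2^2 = 4.
Extrapolated value = (4·A(h/2) − A(h)) / (4 − 1)
= (4·1.8323699 − 2.0205459) / 3
= 5.3089337 / 3 = 1.7696446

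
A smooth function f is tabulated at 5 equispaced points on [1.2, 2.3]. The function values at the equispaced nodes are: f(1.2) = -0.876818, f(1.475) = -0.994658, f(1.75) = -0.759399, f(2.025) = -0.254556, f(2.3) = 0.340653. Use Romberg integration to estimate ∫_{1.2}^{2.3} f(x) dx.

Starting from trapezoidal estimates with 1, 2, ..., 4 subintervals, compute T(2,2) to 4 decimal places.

-0.6458

T(0,0) (trapezoid, 1 panel, h=1.1000): -0.294891
T(1,0) (trapezoid, 2 panels, h=0.5500): -0.565115
T(2,0) (trapezoid, 4 panels, h=0.2750): -0.626091
T(1,1) = -0.565115 + (-0.565115 − (-0.294891))/3 = -0.655190
T(2,1) = -0.626091 + (-0.626091 − (-0.565115))/3 = -0.646416
T(2,2) = -0.646416 + (-0.646416 − (-0.655190))/15 = -0.645831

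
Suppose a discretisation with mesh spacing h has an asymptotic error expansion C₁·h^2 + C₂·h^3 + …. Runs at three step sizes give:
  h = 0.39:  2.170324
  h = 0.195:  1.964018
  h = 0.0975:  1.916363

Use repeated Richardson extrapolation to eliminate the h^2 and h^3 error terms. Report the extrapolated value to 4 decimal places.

First eliminate the h^2 term (factor 2^2 = 4):
  B₁ = (4·1.964018 − 2.170324)/3 = 1.895249
  B₂ = (4·1.916363 − 1.964018)/3 = 1.900478
Then eliminate the h^3 term (factor 2^3 = 8):
  (8·1.900478 − 1.895249)/7 = 1.901225

1.9012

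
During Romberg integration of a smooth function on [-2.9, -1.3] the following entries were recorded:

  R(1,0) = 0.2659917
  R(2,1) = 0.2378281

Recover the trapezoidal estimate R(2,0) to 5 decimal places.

From R(2,1) = (4·R(2,0) − R(1,0))/3, solve for R(2,0):
4·R(2,0) = 3·0.2378281 + 0.2659917 = 0.9794760
R(2,0) = 0.2448690

0.24487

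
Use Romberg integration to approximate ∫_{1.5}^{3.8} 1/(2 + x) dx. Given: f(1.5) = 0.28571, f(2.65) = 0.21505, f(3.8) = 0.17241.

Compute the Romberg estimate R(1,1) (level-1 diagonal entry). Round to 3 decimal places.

0.505

R(0,0) (trapezoid, 1 panel, h=2.3000): 0.52684
R(1,0) (trapezoid, 2 panels, h=1.1500): 0.51073
R(1,1) = 0.51073 + (0.51073 − 0.52684)/3 = 0.50536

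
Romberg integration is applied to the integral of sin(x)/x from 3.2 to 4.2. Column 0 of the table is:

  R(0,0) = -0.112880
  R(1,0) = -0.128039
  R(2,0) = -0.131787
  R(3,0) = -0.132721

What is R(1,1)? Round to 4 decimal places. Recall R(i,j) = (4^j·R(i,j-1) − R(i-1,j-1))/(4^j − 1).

-0.1331

Richardson extrapolation on the trapezoidal column (denominator 4−1=3):
R(1,1) = (4·(-0.128039) − (-0.112880)) / 3 = -0.133092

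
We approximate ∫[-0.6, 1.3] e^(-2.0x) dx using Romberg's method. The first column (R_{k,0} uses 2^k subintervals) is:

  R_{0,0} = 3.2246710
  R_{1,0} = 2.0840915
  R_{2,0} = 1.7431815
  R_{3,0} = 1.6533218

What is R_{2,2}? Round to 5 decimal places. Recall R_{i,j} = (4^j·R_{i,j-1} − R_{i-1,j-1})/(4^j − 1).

1.62459

Richardson extrapolation on the trapezoidal column (denominator 4−1=3):
R_{1,1} = 2.0840915 + (2.0840915 − 3.2246710)/3 = 1.7038983
R_{2,1} = 1.7431815 + (1.7431815 − 2.0840915)/3 = 1.6295448
R_{2,2} = 1.6295448 + (1.6295448 − 1.7038983)/15 = 1.6245879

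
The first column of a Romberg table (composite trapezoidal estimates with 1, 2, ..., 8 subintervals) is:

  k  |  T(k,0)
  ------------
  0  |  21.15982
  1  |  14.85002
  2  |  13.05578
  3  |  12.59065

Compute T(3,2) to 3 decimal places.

T(2,1) = (4·13.05578 − 14.85002) / 3 = 12.45770
T(3,1) = 12.59065 + (12.59065 − 13.05578)/3 = 12.43561
T(3,2) = 12.43561 + (12.43561 − 12.45770)/15 = 12.43414

12.434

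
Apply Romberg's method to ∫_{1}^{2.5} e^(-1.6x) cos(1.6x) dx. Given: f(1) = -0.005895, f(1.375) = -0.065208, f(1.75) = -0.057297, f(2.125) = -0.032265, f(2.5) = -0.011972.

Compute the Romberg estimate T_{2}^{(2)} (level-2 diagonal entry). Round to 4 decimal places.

-0.0655

T_{0}^{(0)} (trapezoid, 1 panel, h=1.5000): -0.013400
T_{1}^{(0)} (trapezoid, 2 panels, h=0.7500): -0.049673
T_{2}^{(0)} (trapezoid, 4 panels, h=0.3750): -0.061389
T_{1}^{(1)} = -0.049673 + (-0.049673 − (-0.013400))/3 = -0.061764
T_{2}^{(1)} = -0.061389 + (-0.061389 − (-0.049673))/3 = -0.065294
T_{2}^{(2)} = -0.065294 + (-0.065294 − (-0.061764))/15 = -0.065529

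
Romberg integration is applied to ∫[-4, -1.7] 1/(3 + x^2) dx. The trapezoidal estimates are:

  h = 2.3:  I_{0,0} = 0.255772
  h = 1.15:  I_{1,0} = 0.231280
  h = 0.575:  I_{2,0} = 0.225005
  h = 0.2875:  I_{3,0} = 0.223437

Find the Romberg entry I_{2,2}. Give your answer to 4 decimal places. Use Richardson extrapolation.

Richardson extrapolation on the trapezoidal column (denominator 4−1=3):
I_{1,1} = (4·0.231280 − 0.255772) / 3 = 0.223116
I_{2,1} = 0.225005 + (0.225005 − 0.231280)/3 = 0.222913
I_{2,2} = 0.222913 + (0.222913 − 0.223116)/15 = 0.222899

0.2229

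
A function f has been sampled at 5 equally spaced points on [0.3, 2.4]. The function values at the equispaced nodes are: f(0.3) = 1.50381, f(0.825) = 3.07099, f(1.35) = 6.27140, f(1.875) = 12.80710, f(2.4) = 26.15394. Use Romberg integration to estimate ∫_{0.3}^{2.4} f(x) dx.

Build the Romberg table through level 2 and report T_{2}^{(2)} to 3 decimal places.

T_{0}^{(0)} (trapezoid, 1 panel, h=2.1000): 29.04064
T_{1}^{(0)} (trapezoid, 2 panels, h=1.0500): 21.10529
T_{2}^{(0)} (trapezoid, 4 panels, h=0.5250): 18.88864
T_{1}^{(1)} = 21.10529 + (21.10529 − 29.04064)/3 = 18.46017
T_{2}^{(1)} = 18.88864 + (18.88864 − 21.10529)/3 = 18.14976
T_{2}^{(2)} = 18.14976 + (18.14976 − 18.46017)/15 = 18.12907

18.129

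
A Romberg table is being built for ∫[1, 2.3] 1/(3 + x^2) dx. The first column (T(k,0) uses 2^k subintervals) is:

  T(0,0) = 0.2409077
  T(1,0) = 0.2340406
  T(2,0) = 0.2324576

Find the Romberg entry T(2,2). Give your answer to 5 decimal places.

Richardson extrapolation on the trapezoidal column (denominator 4−1=3):
T(1,1) = 0.2340406 + (0.2340406 − 0.2409077)/3 = 0.2317516
T(2,1) = (4·0.2324576 − 0.2340406) / 3 = 0.2319299
T(2,2) = (16·0.2319299 − 0.2317516) / 15 = 0.2319418
(Column j=1 coincides with Simpson's rule on the same nodes.)

0.23194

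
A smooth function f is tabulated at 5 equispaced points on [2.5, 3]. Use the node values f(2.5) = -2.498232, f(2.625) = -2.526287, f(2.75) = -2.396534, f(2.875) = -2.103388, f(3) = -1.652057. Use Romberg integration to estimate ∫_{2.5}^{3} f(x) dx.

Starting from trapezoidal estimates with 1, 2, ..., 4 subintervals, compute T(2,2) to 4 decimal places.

-1.1442

T(0,0) (trapezoid, 1 panel, h=0.5000): -1.037572
T(1,0) (trapezoid, 2 panels, h=0.2500): -1.117920
T(2,0) (trapezoid, 4 panels, h=0.1250): -1.137669
T(1,1) = -1.117920 + (-1.117920 − (-1.037572))/3 = -1.144703
T(2,1) = -1.137669 + (-1.137669 − (-1.117920))/3 = -1.144252
T(2,2) = -1.144252 + (-1.144252 − (-1.144703))/15 = -1.144222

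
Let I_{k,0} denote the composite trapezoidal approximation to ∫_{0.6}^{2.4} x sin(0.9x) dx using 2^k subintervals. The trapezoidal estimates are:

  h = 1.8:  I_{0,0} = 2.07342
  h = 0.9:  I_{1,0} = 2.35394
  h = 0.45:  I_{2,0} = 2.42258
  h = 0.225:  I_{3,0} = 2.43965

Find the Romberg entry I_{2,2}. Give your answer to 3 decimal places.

2.445

I_{1,1} = 2.35394 + (2.35394 − 2.07342)/3 = 2.44745
I_{2,1} = 2.42258 + (2.42258 − 2.35394)/3 = 2.44546
I_{2,2} = 2.44546 + (2.44546 − 2.44745)/15 = 2.44533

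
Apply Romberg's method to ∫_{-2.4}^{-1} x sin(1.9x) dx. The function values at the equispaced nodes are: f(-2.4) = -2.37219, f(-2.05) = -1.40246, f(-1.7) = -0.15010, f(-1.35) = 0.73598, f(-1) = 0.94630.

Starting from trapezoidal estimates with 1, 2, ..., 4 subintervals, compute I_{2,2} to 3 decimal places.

-0.515

I_{0,0} (trapezoid, 1 panel, h=1.4000): -0.99812
I_{1,0} (trapezoid, 2 panels, h=0.7000): -0.60413
I_{2,0} (trapezoid, 4 panels, h=0.3500): -0.53533
I_{1,1} = -0.60413 + (-0.60413 − (-0.99812))/3 = -0.47280
I_{2,1} = -0.53533 + (-0.53533 − (-0.60413))/3 = -0.51240
I_{2,2} = -0.51240 + (-0.51240 − (-0.47280))/15 = -0.51504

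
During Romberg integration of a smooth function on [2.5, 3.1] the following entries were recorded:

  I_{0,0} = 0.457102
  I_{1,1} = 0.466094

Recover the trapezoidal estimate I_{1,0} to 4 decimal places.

0.4638

From I_{1,1} = (4·I_{1,0} − I_{0,0})/3, solve for I_{1,0}:
4·I_{1,0} = 3·0.466094 + 0.457102 = 1.855384
I_{1,0} = 0.463846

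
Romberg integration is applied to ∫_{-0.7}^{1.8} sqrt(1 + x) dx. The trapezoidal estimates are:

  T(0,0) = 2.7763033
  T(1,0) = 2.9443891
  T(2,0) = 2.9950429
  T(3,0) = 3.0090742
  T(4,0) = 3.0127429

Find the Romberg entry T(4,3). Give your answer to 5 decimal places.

T(2,1) = (4·2.9950429 − 2.9443891) / 3 = 3.0119275
T(3,1) = 3.0090742 + (3.0090742 − 2.9950429)/3 = 3.0137513
T(4,1) = 3.0127429 + (3.0127429 − 3.0090742)/3 = 3.0139658
T(3,2) = 3.0137513 + (3.0137513 − 3.0119275)/15 = 3.0138729
T(4,2) = 3.0139658 + (3.0139658 − 3.0137513)/15 = 3.0139801
T(4,3) = (64·3.0139801 − 3.0138729) / 63 = 3.0139818
(Column j=1 coincides with Simpson's rule on the same nodes.)

3.01398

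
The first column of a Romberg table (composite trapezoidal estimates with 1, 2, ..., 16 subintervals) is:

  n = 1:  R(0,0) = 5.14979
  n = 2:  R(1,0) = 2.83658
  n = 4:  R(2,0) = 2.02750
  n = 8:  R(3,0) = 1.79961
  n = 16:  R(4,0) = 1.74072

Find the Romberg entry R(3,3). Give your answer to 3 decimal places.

Richardson extrapolation on the trapezoidal column (denominator 4−1=3):
R(1,1) = 2.83658 + (2.83658 − 5.14979)/3 = 2.06551
R(2,1) = (4·2.02750 − 2.83658) / 3 = 1.75781
R(3,1) = 1.79961 + (1.79961 − 2.02750)/3 = 1.72365
R(2,2) = 1.75781 + (1.75781 − 2.06551)/15 = 1.73730
R(3,2) = (16·1.72365 − 1.75781) / 15 = 1.72137
R(3,3) = 1.72137 + (1.72137 − 1.73730)/63 = 1.72112

1.721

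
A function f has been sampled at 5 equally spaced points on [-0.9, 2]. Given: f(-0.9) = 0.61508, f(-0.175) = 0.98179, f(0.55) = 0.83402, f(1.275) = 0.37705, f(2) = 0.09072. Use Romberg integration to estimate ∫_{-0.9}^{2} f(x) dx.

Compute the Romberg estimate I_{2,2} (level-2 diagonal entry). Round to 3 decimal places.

1.883

I_{0,0} (trapezoid, 1 panel, h=2.9000): 1.02341
I_{1,0} (trapezoid, 2 panels, h=1.4500): 1.72103
I_{2,0} (trapezoid, 4 panels, h=0.7250): 1.84568
I_{1,1} = 1.72103 + (1.72103 − 1.02341)/3 = 1.95357
I_{2,1} = 1.84568 + (1.84568 − 1.72103)/3 = 1.88723
I_{2,2} = 1.88723 + (1.88723 − 1.95357)/15 = 1.88281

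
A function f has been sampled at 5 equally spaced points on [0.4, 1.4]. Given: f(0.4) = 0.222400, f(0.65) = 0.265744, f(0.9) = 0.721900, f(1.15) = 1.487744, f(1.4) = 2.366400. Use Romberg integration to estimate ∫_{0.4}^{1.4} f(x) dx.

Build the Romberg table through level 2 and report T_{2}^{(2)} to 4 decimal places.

T_{0}^{(0)} (trapezoid, 1 panel, h=1.0000): 1.294400
T_{1}^{(0)} (trapezoid, 2 panels, h=0.5000): 1.008150
T_{2}^{(0)} (trapezoid, 4 panels, h=0.2500): 0.942447
T_{1}^{(1)} = 1.008150 + (1.008150 − 1.294400)/3 = 0.912733
T_{2}^{(1)} = 0.942447 + (0.942447 − 1.008150)/3 = 0.920546
T_{2}^{(2)} = 0.920546 + (0.920546 − 0.912733)/15 = 0.921067

0.9211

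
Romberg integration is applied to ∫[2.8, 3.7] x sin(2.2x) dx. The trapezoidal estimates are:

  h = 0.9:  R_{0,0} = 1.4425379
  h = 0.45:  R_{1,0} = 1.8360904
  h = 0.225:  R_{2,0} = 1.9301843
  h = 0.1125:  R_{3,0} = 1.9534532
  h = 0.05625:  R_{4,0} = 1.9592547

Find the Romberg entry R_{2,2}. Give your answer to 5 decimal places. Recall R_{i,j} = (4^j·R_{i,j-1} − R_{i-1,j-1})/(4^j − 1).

Richardson extrapolation on the trapezoidal column (denominator 4−1=3):
R_{1,1} = (4·1.8360904 − 1.4425379) / 3 = 1.9672746
R_{2,1} = 1.9301843 + (1.9301843 − 1.8360904)/3 = 1.9615489
R_{2,2} = (16·1.9615489 − 1.9672746) / 15 = 1.9611672
(Column j=1 coincides with Simpson's rule on the same nodes.)

1.96117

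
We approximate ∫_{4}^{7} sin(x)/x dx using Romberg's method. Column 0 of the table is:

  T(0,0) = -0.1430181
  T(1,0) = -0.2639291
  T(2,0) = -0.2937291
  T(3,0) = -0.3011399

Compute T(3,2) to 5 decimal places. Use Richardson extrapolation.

-0.30361

T(2,1) = (4·(-0.2937291) − (-0.2639291)) / 3 = -0.3036624
T(3,1) = -0.3011399 + (-0.3011399 − (-0.2937291))/3 = -0.3036102
T(3,2) = (16·(-0.3036102) − (-0.3036624)) / 15 = -0.3036067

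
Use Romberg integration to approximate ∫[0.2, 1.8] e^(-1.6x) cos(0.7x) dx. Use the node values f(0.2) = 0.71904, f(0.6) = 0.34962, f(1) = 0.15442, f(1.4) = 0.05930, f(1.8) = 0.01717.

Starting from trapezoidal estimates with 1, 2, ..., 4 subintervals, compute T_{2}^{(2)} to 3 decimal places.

0.357

T_{0}^{(0)} (trapezoid, 1 panel, h=1.6000): 0.58897
T_{1}^{(0)} (trapezoid, 2 panels, h=0.8000): 0.41802
T_{2}^{(0)} (trapezoid, 4 panels, h=0.4000): 0.37258
T_{1}^{(1)} = 0.41802 + (0.41802 − 0.58897)/3 = 0.36104
T_{2}^{(1)} = 0.37258 + (0.37258 − 0.41802)/3 = 0.35743
T_{2}^{(2)} = 0.35743 + (0.35743 − 0.36104)/15 = 0.35719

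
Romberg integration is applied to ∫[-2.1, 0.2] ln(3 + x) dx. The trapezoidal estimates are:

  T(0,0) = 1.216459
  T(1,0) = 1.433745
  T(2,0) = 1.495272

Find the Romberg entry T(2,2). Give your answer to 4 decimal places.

1.5164

Richardson extrapolation on the trapezoidal column (denominator 4−1=3):
T(1,1) = 1.433745 + (1.433745 − 1.216459)/3 = 1.506174
T(2,1) = 1.495272 + (1.495272 − 1.433745)/3 = 1.515781
T(2,2) = (16·1.515781 − 1.506174) / 15 = 1.516421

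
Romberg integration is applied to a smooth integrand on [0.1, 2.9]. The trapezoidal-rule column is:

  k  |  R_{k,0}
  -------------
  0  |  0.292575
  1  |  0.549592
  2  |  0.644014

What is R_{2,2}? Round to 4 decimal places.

Richardson extrapolation on the trapezoidal column (denominator 4−1=3):
R_{1,1} = 0.549592 + (0.549592 − 0.292575)/3 = 0.635264
R_{2,1} = (4·0.644014 − 0.549592) / 3 = 0.675488
R_{2,2} = (16·0.675488 − 0.635264) / 15 = 0.678170
(Column j=1 coincides with Simpson's rule on the same nodes.)

0.6782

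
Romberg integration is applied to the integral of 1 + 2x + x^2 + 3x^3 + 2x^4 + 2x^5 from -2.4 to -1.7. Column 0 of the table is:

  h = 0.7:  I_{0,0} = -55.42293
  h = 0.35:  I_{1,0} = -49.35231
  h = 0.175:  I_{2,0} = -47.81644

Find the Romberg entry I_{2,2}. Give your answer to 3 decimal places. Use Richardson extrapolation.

-47.303

Richardson extrapolation on the trapezoidal column (denominator 4−1=3):
I_{1,1} = (4·(-49.35231) − (-55.42293)) / 3 = -47.32877
I_{2,1} = (4·(-47.81644) − (-49.35231)) / 3 = -47.30448
I_{2,2} = (16·(-47.30448) − (-47.32877)) / 15 = -47.30286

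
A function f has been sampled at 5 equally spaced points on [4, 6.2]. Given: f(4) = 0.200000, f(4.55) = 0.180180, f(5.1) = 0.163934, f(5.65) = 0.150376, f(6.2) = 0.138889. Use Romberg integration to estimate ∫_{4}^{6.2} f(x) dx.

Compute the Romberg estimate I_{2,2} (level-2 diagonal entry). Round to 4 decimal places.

I_{0,0} (trapezoid, 1 panel, h=2.2000): 0.372778
I_{1,0} (trapezoid, 2 panels, h=1.1000): 0.366716
I_{2,0} (trapezoid, 4 panels, h=0.5500): 0.365164
I_{1,1} = 0.366716 + (0.366716 − 0.372778)/3 = 0.364695
I_{2,1} = 0.365164 + (0.365164 − 0.366716)/3 = 0.364647
I_{2,2} = 0.364647 + (0.364647 − 0.364695)/15 = 0.364644

0.3646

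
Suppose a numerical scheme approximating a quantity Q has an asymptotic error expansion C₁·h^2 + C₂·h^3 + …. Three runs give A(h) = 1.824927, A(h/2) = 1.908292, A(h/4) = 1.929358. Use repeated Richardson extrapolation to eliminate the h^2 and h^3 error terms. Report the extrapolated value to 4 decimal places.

1.9364

First eliminate the h^2 term (factor 2^2 = 4):
  B₁ = (4·1.908292 − 1.824927)/3 = 1.936080
  B₂ = (4·1.929358 − 1.908292)/3 = 1.936380
Then eliminate the h^3 term (factor 2^3 = 8):
  (8·1.936380 − 1.936080)/7 = 1.936423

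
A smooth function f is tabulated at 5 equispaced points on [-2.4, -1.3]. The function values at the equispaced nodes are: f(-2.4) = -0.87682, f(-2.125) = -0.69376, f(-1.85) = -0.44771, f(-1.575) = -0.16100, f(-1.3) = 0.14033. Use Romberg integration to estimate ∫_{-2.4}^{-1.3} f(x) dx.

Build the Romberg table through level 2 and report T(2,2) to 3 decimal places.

-0.463

T(0,0) (trapezoid, 1 panel, h=1.1000): -0.40507
T(1,0) (trapezoid, 2 panels, h=0.5500): -0.44878
T(2,0) (trapezoid, 4 panels, h=0.2750): -0.45945
T(1,1) = -0.44878 + (-0.44878 − (-0.40507))/3 = -0.46335
T(2,1) = -0.45945 + (-0.45945 − (-0.44878))/3 = -0.46301
T(2,2) = -0.46301 + (-0.46301 − (-0.46335))/15 = -0.46299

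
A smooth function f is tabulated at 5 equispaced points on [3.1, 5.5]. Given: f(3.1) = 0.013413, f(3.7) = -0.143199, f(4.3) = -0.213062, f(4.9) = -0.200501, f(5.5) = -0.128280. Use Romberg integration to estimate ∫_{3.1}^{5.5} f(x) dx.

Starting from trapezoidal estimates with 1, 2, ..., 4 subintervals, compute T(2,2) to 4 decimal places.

T(0,0) (trapezoid, 1 panel, h=2.4000): -0.137840
T(1,0) (trapezoid, 2 panels, h=1.2000): -0.324595
T(2,0) (trapezoid, 4 panels, h=0.6000): -0.368517
T(1,1) = -0.324595 + (-0.324595 − (-0.137840))/3 = -0.386847
T(2,1) = -0.368517 + (-0.368517 − (-0.324595))/3 = -0.383158
T(2,2) = -0.383158 + (-0.383158 − (-0.386847))/15 = -0.382912

-0.3829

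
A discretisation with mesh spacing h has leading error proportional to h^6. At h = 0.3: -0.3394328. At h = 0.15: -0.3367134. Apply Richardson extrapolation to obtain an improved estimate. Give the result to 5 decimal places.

Extrapolated value = (64·A(h/2) − A(h)) / (64 − 1)
= (64·(-0.3367134) − (-0.3394328)) / 63
= -21.2102248 / 63 = -0.3366702

-0.33667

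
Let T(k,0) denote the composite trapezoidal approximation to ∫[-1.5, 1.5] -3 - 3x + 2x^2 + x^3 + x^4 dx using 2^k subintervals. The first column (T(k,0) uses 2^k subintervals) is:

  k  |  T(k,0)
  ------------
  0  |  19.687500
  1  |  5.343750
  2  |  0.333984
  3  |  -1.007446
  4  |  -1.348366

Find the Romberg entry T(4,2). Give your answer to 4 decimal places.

-1.4625

Richardson extrapolation on the trapezoidal column (denominator 4−1=3):
T(3,1) = (4·(-1.007446) − 0.333984) / 3 = -1.454589
T(4,1) = (4·(-1.348366) − (-1.007446)) / 3 = -1.462006
T(4,2) = (16·(-1.462006) − (-1.454589)) / 15 = -1.462500
(Column j=1 coincides with Simpson's rule on the same nodes.)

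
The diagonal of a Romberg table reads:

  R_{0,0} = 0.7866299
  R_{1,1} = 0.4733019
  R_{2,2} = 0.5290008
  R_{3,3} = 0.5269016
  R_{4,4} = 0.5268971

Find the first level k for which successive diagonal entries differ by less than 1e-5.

|R_{1,1} − R_{0,0}| = 0.3133280 ≥ 1e-5
|R_{2,2} − R_{1,1}| = 0.0556989 ≥ 1e-5
|R_{3,3} − R_{2,2}| = 0.0020992 ≥ 1e-5
|R_{4,4} − R_{3,3}| = 0.0000045 < 1e-5

k = 4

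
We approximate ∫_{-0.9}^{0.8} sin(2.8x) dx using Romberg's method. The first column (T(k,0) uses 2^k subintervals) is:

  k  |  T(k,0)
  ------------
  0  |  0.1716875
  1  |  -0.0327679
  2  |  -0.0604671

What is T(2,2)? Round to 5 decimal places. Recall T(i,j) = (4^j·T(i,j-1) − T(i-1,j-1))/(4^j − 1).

-0.06762

T(1,1) = (4·(-0.0327679) − 0.1716875) / 3 = -0.1009197
T(2,1) = -0.0604671 + (-0.0604671 − (-0.0327679))/3 = -0.0697002
T(2,2) = -0.0697002 + (-0.0697002 − (-0.1009197))/15 = -0.0676189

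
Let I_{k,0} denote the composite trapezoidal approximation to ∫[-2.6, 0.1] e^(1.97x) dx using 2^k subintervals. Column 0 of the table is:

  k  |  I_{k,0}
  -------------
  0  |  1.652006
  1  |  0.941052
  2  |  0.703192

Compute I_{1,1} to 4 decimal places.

Richardson extrapolation on the trapezoidal column (denominator 4−1=3):
I_{1,1} = 0.941052 + (0.941052 − 1.652006)/3 = 0.704067

0.7041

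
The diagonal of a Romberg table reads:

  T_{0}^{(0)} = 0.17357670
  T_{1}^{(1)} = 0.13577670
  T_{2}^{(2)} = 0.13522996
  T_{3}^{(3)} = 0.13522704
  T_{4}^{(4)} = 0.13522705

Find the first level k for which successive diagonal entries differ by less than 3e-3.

k = 2

|T_{1}^{(1)} − T_{0}^{(0)}| = 0.03780000 ≥ 3e-3
|T_{2}^{(2)} − T_{1}^{(1)}| = 0.00054674 < 3e-3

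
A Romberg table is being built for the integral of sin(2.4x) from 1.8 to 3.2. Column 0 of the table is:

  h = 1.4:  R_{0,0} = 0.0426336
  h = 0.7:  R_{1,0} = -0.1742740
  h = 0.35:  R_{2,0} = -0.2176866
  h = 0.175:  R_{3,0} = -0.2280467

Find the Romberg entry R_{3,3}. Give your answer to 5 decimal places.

Richardson extrapolation on the trapezoidal column (denominator 4−1=3):
R_{1,1} = -0.1742740 + (-0.1742740 − 0.0426336)/3 = -0.2465765
R_{2,1} = -0.2176866 + (-0.2176866 − (-0.1742740))/3 = -0.2321575
R_{3,1} = (4·(-0.2280467) − (-0.2176866)) / 3 = -0.2315001
R_{2,2} = (16·(-0.2321575) − (-0.2465765)) / 15 = -0.2311962
R_{3,2} = -0.2315001 + (-0.2315001 − (-0.2321575))/15 = -0.2314563
R_{3,3} = -0.2314563 + (-0.2314563 − (-0.2311962))/63 = -0.2314604

-0.23146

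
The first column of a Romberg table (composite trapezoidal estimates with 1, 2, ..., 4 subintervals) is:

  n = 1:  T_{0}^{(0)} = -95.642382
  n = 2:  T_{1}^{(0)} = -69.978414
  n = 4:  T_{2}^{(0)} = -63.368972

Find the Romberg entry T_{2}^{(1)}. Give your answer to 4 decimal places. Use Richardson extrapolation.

Richardson extrapolation on the trapezoidal column (denominator 4−1=3):
T_{2}^{(1)} = (4·(-63.368972) − (-69.978414)) / 3 = -61.165825
(Column j=1 coincides with Simpson's rule on the same nodes.)

-61.1658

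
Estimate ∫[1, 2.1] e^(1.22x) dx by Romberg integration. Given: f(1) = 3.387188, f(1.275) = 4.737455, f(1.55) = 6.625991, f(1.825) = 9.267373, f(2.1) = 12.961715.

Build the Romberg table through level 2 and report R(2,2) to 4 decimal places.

7.8480

R(0,0) (trapezoid, 1 panel, h=1.1000): 8.991897
R(1,0) (trapezoid, 2 panels, h=0.5500): 8.140243
R(2,0) (trapezoid, 4 panels, h=0.2750): 7.921449
R(1,1) = 8.140243 + (8.140243 − 8.991897)/3 = 7.856358
R(2,1) = 7.921449 + (7.921449 − 8.140243)/3 = 7.848518
R(2,2) = 7.848518 + (7.848518 − 7.856358)/15 = 7.847995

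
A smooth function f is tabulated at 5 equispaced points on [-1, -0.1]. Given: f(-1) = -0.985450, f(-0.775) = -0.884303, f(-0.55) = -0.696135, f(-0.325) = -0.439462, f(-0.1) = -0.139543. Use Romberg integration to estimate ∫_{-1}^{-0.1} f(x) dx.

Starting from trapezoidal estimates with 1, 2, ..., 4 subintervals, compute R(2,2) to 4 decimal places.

R(0,0) (trapezoid, 1 panel, h=0.9000): -0.506247
R(1,0) (trapezoid, 2 panels, h=0.4500): -0.566384
R(2,0) (trapezoid, 4 panels, h=0.2250): -0.581039
R(1,1) = -0.566384 + (-0.566384 − (-0.506247))/3 = -0.586430
R(2,1) = -0.581039 + (-0.581039 − (-0.566384))/3 = -0.585924
R(2,2) = -0.585924 + (-0.585924 − (-0.586430))/15 = -0.585890

-0.5859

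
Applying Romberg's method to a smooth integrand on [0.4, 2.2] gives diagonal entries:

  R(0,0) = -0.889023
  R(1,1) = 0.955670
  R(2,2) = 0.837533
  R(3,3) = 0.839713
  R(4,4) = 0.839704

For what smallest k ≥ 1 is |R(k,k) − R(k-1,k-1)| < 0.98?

k = 2

|R(1,1) − R(0,0)| = 1.844693 ≥ 0.98
|R(2,2) − R(1,1)| = 0.118137 < 0.98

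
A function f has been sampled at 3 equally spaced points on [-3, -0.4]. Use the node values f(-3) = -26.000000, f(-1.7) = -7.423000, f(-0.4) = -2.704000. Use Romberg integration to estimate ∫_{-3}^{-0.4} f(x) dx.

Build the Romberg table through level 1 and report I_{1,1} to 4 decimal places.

-25.3049

I_{0,0} (trapezoid, 1 panel, h=2.6000): -37.315200
I_{1,0} (trapezoid, 2 panels, h=1.3000): -28.307500
I_{1,1} = -28.307500 + (-28.307500 − (-37.315200))/3 = -25.304933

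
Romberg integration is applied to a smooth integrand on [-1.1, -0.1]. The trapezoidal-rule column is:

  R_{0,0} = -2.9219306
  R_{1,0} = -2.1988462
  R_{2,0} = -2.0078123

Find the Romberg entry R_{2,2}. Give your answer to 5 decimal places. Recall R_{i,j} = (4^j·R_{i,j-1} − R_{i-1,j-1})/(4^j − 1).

-1.94322

R_{1,1} = -2.1988462 + (-2.1988462 − (-2.9219306))/3 = -1.9578181
R_{2,1} = -2.0078123 + (-2.0078123 − (-2.1988462))/3 = -1.9441343
R_{2,2} = -1.9441343 + (-1.9441343 − (-1.9578181))/15 = -1.9432220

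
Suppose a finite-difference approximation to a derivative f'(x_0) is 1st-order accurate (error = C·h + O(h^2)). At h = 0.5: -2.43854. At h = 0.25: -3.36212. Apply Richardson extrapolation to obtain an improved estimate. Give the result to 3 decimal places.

Extrapolated value = (2·A(h/2) − A(h)) / (2 − 1)
= (2·(-3.36212) − (-2.43854)) / 1
= -4.28570 / 1 = -4.28570

-4.286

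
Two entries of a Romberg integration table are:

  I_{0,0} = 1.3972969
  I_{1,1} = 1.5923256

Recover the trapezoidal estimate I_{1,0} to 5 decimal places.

1.54357

From I_{1,1} = (4·I_{1,0} − I_{0,0})/3, solve for I_{1,0}:
4·I_{1,0} = 3·1.5923256 + 1.3972969 = 6.1742737
I_{1,0} = 1.5435684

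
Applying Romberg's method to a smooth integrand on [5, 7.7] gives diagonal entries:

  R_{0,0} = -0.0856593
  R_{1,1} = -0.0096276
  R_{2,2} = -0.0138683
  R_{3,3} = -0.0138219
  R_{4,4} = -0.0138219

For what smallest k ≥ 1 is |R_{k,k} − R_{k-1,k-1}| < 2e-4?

|R_{1,1} − R_{0,0}| = 0.0760317 ≥ 2e-4
|R_{2,2} − R_{1,1}| = 0.0042407 ≥ 2e-4
|R_{3,3} − R_{2,2}| = 0.0000464 < 2e-4

k = 3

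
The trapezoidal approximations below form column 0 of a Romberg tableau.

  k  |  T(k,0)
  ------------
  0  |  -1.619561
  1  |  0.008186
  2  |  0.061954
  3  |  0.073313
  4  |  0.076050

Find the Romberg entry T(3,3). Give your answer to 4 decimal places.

Richardson extrapolation on the trapezoidal column (denominator 4−1=3):
T(1,1) = 0.008186 + (0.008186 − (-1.619561))/3 = 0.550768
T(2,1) = (4·0.061954 − 0.008186) / 3 = 0.079877
T(3,1) = 0.073313 + (0.073313 − 0.061954)/3 = 0.077099
T(2,2) = (16·0.079877 − 0.550768) / 15 = 0.048484
T(3,2) = (16·0.077099 − 0.079877) / 15 = 0.076914
T(3,3) = 0.076914 + (0.076914 − 0.048484)/63 = 0.077365
(Column j=1 coincides with Simpson's rule on the same nodes.)

0.0774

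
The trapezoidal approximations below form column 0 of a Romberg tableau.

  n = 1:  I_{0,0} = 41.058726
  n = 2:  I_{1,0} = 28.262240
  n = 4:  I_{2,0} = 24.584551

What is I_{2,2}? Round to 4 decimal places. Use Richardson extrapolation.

23.3161

Richardson extrapolation on the trapezoidal column (denominator 4−1=3):
I_{1,1} = (4·28.262240 − 41.058726) / 3 = 23.996745
I_{2,1} = (4·24.584551 − 28.262240) / 3 = 23.358655
I_{2,2} = (16·23.358655 − 23.996745) / 15 = 23.316116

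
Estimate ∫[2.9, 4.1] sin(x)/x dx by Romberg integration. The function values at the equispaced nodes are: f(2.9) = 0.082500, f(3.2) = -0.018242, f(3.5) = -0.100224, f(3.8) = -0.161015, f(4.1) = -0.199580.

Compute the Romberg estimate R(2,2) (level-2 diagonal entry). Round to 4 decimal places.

R(0,0) (trapezoid, 1 panel, h=1.2000): -0.070248
R(1,0) (trapezoid, 2 panels, h=0.6000): -0.095258
R(2,0) (trapezoid, 4 panels, h=0.3000): -0.101406
R(1,1) = -0.095258 + (-0.095258 − (-0.070248))/3 = -0.103595
R(2,1) = -0.101406 + (-0.101406 − (-0.095258))/3 = -0.103455
R(2,2) = -0.103455 + (-0.103455 − (-0.103595))/15 = -0.103446

-0.1034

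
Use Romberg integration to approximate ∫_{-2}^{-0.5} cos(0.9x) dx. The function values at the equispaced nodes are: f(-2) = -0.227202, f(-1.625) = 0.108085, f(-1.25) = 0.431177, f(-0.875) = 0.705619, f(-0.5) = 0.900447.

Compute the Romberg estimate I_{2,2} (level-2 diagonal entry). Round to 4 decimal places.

I_{0,0} (trapezoid, 1 panel, h=1.5000): 0.504934
I_{1,0} (trapezoid, 2 panels, h=0.7500): 0.575850
I_{2,0} (trapezoid, 4 panels, h=0.3750): 0.593064
I_{1,1} = 0.575850 + (0.575850 − 0.504934)/3 = 0.599489
I_{2,1} = 0.593064 + (0.593064 − 0.575850)/3 = 0.598802
I_{2,2} = 0.598802 + (0.598802 − 0.599489)/15 = 0.598756

0.5988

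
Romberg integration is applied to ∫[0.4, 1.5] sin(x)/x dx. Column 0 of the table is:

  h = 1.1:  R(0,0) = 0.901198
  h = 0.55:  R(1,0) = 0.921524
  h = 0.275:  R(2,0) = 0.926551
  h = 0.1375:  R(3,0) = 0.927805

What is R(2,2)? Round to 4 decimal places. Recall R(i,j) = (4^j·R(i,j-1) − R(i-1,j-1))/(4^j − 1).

0.9282

R(1,1) = (4·0.921524 − 0.901198) / 3 = 0.928299
R(2,1) = (4·0.926551 − 0.921524) / 3 = 0.928227
R(2,2) = (16·0.928227 − 0.928299) / 15 = 0.928222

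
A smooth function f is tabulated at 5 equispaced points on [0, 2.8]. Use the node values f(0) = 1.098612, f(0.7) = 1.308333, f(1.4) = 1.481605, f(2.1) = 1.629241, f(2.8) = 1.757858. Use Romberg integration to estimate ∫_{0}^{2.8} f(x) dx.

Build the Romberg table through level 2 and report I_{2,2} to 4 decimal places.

4.0997

I_{0,0} (trapezoid, 1 panel, h=2.8000): 3.999058
I_{1,0} (trapezoid, 2 panels, h=1.4000): 4.073776
I_{2,0} (trapezoid, 4 panels, h=0.7000): 4.093190
I_{1,1} = 4.073776 + (4.073776 − 3.999058)/3 = 4.098682
I_{2,1} = 4.093190 + (4.093190 − 4.073776)/3 = 4.099661
I_{2,2} = 4.099661 + (4.099661 − 4.098682)/15 = 4.099726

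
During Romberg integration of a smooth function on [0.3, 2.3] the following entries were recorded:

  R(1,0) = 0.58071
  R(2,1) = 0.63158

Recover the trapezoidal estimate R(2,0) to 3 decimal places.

0.619

From R(2,1) = (4·R(2,0) − R(1,0))/3, solve for R(2,0):
4·R(2,0) = 3·0.63158 + 0.58071 = 2.47545
R(2,0) = 0.61886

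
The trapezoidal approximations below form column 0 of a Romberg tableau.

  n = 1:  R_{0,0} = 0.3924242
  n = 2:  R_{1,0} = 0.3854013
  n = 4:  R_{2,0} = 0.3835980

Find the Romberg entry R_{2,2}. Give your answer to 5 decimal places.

0.38299

Richardson extrapolation on the trapezoidal column (denominator 4−1=3):
R_{1,1} = (4·0.3854013 − 0.3924242) / 3 = 0.3830603
R_{2,1} = 0.3835980 + (0.3835980 − 0.3854013)/3 = 0.3829969
R_{2,2} = (16·0.3829969 − 0.3830603) / 15 = 0.3829927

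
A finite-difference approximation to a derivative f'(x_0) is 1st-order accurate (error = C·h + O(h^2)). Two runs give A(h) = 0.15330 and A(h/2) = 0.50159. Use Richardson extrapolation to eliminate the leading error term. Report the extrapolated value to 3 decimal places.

0.850

Extrapolated value = (2·A(h/2) − A(h)) / (2 − 1)
= (2·0.50159 − 0.15330) / 1
= 0.84988 / 1 = 0.84988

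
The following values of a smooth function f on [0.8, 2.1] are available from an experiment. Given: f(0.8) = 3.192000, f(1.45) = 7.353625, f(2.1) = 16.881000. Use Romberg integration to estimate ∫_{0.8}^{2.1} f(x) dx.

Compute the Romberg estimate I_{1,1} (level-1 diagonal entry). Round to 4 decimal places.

I_{0,0} (trapezoid, 1 panel, h=1.3000): 13.047450
I_{1,0} (trapezoid, 2 panels, h=0.6500): 11.303581
I_{1,1} = 11.303581 + (11.303581 − 13.047450)/3 = 10.722291

10.7223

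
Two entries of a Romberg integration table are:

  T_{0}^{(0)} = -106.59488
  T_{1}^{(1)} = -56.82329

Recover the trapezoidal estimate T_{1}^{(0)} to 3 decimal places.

-69.266

From T_{1}^{(1)} = (4·T_{1}^{(0)} − T_{0}^{(0)})/3, solve for T_{1}^{(0)}:
4·T_{1}^{(0)} = 3·(-56.82329) + (-106.59488) = -277.06475
T_{1}^{(0)} = -69.26619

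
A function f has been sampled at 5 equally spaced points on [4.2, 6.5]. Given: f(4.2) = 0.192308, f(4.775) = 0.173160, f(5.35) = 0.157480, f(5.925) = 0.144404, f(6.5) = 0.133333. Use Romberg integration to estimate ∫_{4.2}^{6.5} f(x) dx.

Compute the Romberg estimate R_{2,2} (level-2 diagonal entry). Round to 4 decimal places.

R_{0,0} (trapezoid, 1 panel, h=2.3000): 0.374487
R_{1,0} (trapezoid, 2 panels, h=1.1500): 0.368346
R_{2,0} (trapezoid, 4 panels, h=0.5750): 0.366772
R_{1,1} = 0.368346 + (0.368346 − 0.374487)/3 = 0.366299
R_{2,1} = 0.366772 + (0.366772 − 0.368346)/3 = 0.366247
R_{2,2} = 0.366247 + (0.366247 − 0.366299)/15 = 0.366244

0.3662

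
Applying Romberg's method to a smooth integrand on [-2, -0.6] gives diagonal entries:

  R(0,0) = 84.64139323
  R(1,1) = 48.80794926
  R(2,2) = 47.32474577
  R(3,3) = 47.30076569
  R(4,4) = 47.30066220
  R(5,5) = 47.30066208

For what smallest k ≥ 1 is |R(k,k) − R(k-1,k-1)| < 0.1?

k = 3

|R(1,1) − R(0,0)| = 35.83344397 ≥ 0.1
|R(2,2) − R(1,1)| = 1.48320349 ≥ 0.1
|R(3,3) − R(2,2)| = 0.02398008 < 0.1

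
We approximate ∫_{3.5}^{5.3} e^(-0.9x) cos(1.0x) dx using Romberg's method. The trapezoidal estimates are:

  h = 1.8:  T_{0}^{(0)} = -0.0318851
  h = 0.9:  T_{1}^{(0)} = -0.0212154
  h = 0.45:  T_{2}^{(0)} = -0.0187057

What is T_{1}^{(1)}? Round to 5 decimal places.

-0.01766

T_{1}^{(1)} = -0.0212154 + (-0.0212154 − (-0.0318851))/3 = -0.0176588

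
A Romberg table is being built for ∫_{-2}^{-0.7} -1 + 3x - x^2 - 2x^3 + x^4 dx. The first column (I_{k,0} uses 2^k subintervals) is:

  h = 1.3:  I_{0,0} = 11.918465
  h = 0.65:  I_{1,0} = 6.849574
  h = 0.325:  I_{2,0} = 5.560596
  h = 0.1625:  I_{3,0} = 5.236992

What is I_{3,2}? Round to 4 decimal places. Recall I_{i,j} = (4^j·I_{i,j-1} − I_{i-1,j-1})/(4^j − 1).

5.1290

Richardson extrapolation on the trapezoidal column (denominator 4−1=3):
I_{2,1} = (4·5.560596 − 6.849574) / 3 = 5.130937
I_{3,1} = 5.236992 + (5.236992 − 5.560596)/3 = 5.129124
I_{3,2} = (16·5.129124 − 5.130937) / 15 = 5.129003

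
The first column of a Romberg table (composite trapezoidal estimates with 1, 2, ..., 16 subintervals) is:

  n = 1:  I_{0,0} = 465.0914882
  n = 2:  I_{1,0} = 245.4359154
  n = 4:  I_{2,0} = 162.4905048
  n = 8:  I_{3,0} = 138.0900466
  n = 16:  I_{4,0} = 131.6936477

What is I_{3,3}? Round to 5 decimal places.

Richardson extrapolation on the trapezoidal column (denominator 4−1=3):
I_{1,1} = 245.4359154 + (245.4359154 − 465.0914882)/3 = 172.2173911
I_{2,1} = 162.4905048 + (162.4905048 − 245.4359154)/3 = 134.8420346
I_{3,1} = 138.0900466 + (138.0900466 − 162.4905048)/3 = 129.9565605
I_{2,2} = (16·134.8420346 − 172.2173911) / 15 = 132.3503442
I_{3,2} = 129.9565605 + (129.9565605 − 134.8420346)/15 = 129.6308622
I_{3,3} = (64·129.6308622 − 132.3503442) / 63 = 129.5876958

129.58770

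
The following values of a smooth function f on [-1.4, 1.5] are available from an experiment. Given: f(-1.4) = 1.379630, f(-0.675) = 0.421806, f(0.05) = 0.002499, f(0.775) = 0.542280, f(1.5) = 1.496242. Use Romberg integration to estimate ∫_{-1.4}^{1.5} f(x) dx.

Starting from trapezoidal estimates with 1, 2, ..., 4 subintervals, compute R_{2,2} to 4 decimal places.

1.6437

R_{0,0} (trapezoid, 1 panel, h=2.9000): 4.170014
R_{1,0} (trapezoid, 2 panels, h=1.4500): 2.088631
R_{2,0} (trapezoid, 4 panels, h=0.7250): 1.743278
R_{1,1} = 2.088631 + (2.088631 − 4.170014)/3 = 1.394837
R_{2,1} = 1.743278 + (1.743278 − 2.088631)/3 = 1.628160
R_{2,2} = 1.628160 + (1.628160 − 1.394837)/15 = 1.643715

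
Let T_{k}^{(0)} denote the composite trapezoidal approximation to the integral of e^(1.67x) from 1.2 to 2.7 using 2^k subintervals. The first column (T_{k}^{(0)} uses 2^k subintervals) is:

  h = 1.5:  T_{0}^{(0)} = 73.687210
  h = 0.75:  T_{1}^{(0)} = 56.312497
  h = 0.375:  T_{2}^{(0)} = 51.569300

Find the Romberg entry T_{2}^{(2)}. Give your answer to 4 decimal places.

Richardson extrapolation on the trapezoidal column (denominator 4−1=3):
T_{1}^{(1)} = (4·56.312497 − 73.687210) / 3 = 50.520926
T_{2}^{(1)} = 51.569300 + (51.569300 − 56.312497)/3 = 49.988234
T_{2}^{(2)} = 49.988234 + (49.988234 − 50.520926)/15 = 49.952721

49.9527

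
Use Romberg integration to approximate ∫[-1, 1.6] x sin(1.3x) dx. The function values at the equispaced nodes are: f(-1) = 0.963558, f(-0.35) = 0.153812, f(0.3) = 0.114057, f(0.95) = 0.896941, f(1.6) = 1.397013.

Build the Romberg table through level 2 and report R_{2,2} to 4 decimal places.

1.4883

R_{0,0} (trapezoid, 1 panel, h=2.6000): 3.068742
R_{1,0} (trapezoid, 2 panels, h=1.3000): 1.682645
R_{2,0} (trapezoid, 4 panels, h=0.6500): 1.524312
R_{1,1} = 1.682645 + (1.682645 − 3.068742)/3 = 1.220613
R_{2,1} = 1.524312 + (1.524312 − 1.682645)/3 = 1.471534
R_{2,2} = 1.471534 + (1.471534 − 1.220613)/15 = 1.488262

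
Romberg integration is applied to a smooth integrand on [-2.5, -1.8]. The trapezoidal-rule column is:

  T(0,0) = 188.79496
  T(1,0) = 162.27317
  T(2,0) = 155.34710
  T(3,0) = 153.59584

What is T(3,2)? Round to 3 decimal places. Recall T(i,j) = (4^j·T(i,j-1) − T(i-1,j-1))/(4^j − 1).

153.010

T(2,1) = 155.34710 + (155.34710 − 162.27317)/3 = 153.03841
T(3,1) = 153.59584 + (153.59584 − 155.34710)/3 = 153.01209
T(3,2) = (16·153.01209 − 153.03841) / 15 = 153.01034
(Column j=1 coincides with Simpson's rule on the same nodes.)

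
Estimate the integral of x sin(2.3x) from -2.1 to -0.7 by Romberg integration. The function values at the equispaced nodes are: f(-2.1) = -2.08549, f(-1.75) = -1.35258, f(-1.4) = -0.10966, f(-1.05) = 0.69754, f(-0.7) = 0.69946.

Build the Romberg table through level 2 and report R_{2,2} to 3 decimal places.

-0.497

R_{0,0} (trapezoid, 1 panel, h=1.4000): -0.97022
R_{1,0} (trapezoid, 2 panels, h=0.7000): -0.56187
R_{2,0} (trapezoid, 4 panels, h=0.3500): -0.51020
R_{1,1} = -0.56187 + (-0.56187 − (-0.97022))/3 = -0.42575
R_{2,1} = -0.51020 + (-0.51020 − (-0.56187))/3 = -0.49298
R_{2,2} = -0.49298 + (-0.49298 − (-0.42575))/15 = -0.49746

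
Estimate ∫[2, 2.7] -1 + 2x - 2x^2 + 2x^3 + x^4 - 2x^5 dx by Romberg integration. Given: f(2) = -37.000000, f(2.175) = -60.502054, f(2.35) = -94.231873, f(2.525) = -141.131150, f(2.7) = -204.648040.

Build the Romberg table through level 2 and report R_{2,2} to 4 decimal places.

R_{0,0} (trapezoid, 1 panel, h=0.7000): -84.576814
R_{1,0} (trapezoid, 2 panels, h=0.3500): -75.269563
R_{2,0} (trapezoid, 4 panels, h=0.1750): -72.920592
R_{1,1} = -75.269563 + (-75.269563 − (-84.576814))/3 = -72.167146
R_{2,1} = -72.920592 + (-72.920592 − (-75.269563))/3 = -72.137602
R_{2,2} = -72.137602 + (-72.137602 − (-72.167146))/15 = -72.135632

-72.1356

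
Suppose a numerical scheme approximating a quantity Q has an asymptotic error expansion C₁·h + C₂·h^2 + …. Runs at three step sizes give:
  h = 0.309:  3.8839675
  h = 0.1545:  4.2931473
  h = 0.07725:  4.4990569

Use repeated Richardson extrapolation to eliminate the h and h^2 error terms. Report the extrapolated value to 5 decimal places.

First eliminate the h term (factor 2^1 = 2):
  B₁ = (2·4.2931473 − 3.8839675)/1 = 4.7023271
  B₂ = (2·4.4990569 − 4.2931473)/1 = 4.7049665
Then eliminate the h^2 term (factor 2^2 = 4):
  (4·4.7049665 − 4.7023271)/3 = 4.7058463

4.70585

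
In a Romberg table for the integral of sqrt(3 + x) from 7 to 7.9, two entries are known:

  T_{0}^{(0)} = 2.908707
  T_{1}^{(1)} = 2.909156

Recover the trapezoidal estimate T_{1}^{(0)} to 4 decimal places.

From T_{1}^{(1)} = (4·T_{1}^{(0)} − T_{0}^{(0)})/3, solve for T_{1}^{(0)}:
4·T_{1}^{(0)} = 3·2.909156 + 2.908707 = 11.636175
T_{1}^{(0)} = 2.909044

2.9090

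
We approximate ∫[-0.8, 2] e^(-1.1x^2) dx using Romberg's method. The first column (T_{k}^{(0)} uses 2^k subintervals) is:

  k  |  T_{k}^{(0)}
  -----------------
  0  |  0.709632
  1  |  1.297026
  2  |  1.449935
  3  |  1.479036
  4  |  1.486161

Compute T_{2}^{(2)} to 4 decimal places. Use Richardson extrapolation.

Richardson extrapolation on the trapezoidal column (denominator 4−1=3):
T_{1}^{(1)} = 1.297026 + (1.297026 − 0.709632)/3 = 1.492824
T_{2}^{(1)} = (4·1.449935 − 1.297026) / 3 = 1.500905
T_{2}^{(2)} = 1.500905 + (1.500905 − 1.492824)/15 = 1.501444

1.5014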